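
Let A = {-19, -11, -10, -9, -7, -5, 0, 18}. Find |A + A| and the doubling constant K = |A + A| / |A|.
K = |A + A| / |A| = 30/8 = 15/4

Enumerate A + A = {a + b : a, b ∈ A}. With |A| = 8, there are |A|^2 = 64 ordered sum pairs; collecting distinct values, A + A = {-38, -30, -29, -28, -26, -24, -22, -21, -20, -19, -18, -17, -16, -15, -14, -12, -11, -10, -9, -7, -5, -1, 0, 7, 8, 9, 11, 13, 18, 36}, so |A + A| = 30. Thus K = 30/8 = 15/4. For comparison, the minimum possible |A + A| over all 8-element sets is 2·8 − 1 = 15 (so min K = 15/8), attained only by arithmetic progressions.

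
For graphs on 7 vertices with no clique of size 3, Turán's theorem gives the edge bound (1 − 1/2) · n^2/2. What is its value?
Turán density bound = (1/2) · 7^2/2 = 49/4 ≈ 12.25

Turán's theorem: ex(n, K_{r+1}) is achieved by the complete r-partite Turán graph T(n, r) with parts as balanced as possible, and is at most (1 − 1/r) · n^2/2. For r = 2, n = 7: the density bound is (1/2) · 49/2 = 49/4 ≈ 12.25. The integer-valued extremum is e(T(7, 2)) = 12, which is strictly less than the density bound 49/4 since 2 ∤ 7 (the parts of T(7, 2) cannot all be equal).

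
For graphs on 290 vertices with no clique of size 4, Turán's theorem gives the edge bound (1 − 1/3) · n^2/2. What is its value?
Turán density bound = (2/3) · 290^2/2 = 84100/3 ≈ 28033.3333

Turán's theorem: ex(n, K_{r+1}) is achieved by the complete r-partite Turán graph T(n, r) with parts as balanced as possible, and is at most (1 − 1/r) · n^2/2. For r = 3, n = 290: the density bound is (2/3) · 84100/2 = 84100/3 ≈ 28033.3333. The integer-valued extremum is e(T(290, 3)) = 28033, which is strictly less than the density bound 84100/3 since 3 ∤ 290 (the parts of T(290, 3) cannot all be equal).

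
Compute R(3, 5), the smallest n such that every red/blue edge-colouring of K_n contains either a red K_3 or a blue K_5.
R(3, 5) = 14

Lower bound: an explicit 2-colouring of K_{13} (typically a Paley-type or other structured construction) avoids a red K_3 and a blue K_5, showing R(3, 5) > 13.
Upper bound: the Erdős–Szekeres recurrence R(r, t') ≤ R(r−1, t') + R(r, t'−1) yields R(3, 5) ≤ 14.
Hence R(3, 5) = 14.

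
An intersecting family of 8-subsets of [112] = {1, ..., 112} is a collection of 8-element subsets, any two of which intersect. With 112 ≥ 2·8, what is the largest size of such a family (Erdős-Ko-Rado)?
max |F| = C(111, 7) = 33963647355

The Erdős-Ko-Rado theorem states: for n ≥ 2k, an intersecting family of k-subsets of an n-element set has size at most C(n − 1, k − 1), with equality for 'star' families {A ⊆ [n] : |A| = k, i ∈ A} (fix an element i). For n = 112, k = 8: C(111, 7) = 33963647355.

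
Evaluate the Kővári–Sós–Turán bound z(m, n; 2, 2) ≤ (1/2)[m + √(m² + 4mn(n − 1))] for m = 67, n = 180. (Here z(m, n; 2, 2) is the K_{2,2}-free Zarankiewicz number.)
z(67, 180; 2, 2) ≤ (1/2)[67 + √(67² + 4·67·180·179)] = (1/2)[67 + √8639449] = 1503.147

Kővári–Sós–Turán: let r_1, ..., r_67 be the row sums and z = Σ r_i the total number of 1s. Each pair of columns can share at most one row with both entries 1 (else a 2×2 all-ones block appears), so Σ_i C(r_i, 2) ≤ C(180, 2) = 16110. By convexity Σ_i C(r_i, 2) ≥ 67·C(z/67, 2) = z(z − 67)/(2·67), giving z² − 67z − 67·180·179 ≤ 0 and hence z ≤ (1/2)[67 + √(4489 + 4·2158740)] = (1/2)[67 + √8639449] ≈ (1/2)(67 + 2939.294) = 1503.147.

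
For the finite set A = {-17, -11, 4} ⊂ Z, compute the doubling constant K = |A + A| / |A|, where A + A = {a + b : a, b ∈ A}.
K = |A + A| / |A| = 6/3 = 2

Enumerate A + A = {a + b : a, b ∈ A}. With |A| = 3, there are |A|^2 = 9 ordered sum pairs; collecting distinct values, A + A = {-34, -28, -22, -13, -7, 8}, so |A + A| = 6. Thus K = 6/3 = 2. For comparison, the minimum possible |A + A| over all 3-element sets is 2·3 − 1 = 5 (so min K = 5/3), attained only by arithmetic progressions.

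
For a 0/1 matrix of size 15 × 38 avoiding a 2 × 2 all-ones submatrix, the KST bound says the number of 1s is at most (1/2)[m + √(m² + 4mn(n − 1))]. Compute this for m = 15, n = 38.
z(15, 38; 2, 2) ≤ (1/2)[15 + √(15² + 4·15·38·37)] = (1/2)[15 + √84585] = 152.9175

Kővári–Sós–Turán: let r_1, ..., r_15 be the row sums and z = Σ r_i the total number of 1s. Each pair of columns can share at most one row with both entries 1 (else a 2×2 all-ones block appears), so Σ_i C(r_i, 2) ≤ C(38, 2) = 703. By convexity Σ_i C(r_i, 2) ≥ 15·C(z/15, 2) = z(z − 15)/(2·15), giving z² − 15z − 15·38·37 ≤ 0 and hence z ≤ (1/2)[15 + √(225 + 4·21090)] = (1/2)[15 + √84585] ≈ (1/2)(15 + 290.835) = 152.9175.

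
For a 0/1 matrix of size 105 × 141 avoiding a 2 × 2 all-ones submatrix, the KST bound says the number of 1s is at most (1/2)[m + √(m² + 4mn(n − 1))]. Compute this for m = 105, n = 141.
z(105, 141; 2, 2) ≤ (1/2)[105 + √(105² + 4·105·141·140)] = (1/2)[105 + √8301825] = 1493.1444

Kővári–Sós–Turán: let r_1, ..., r_105 be the row sums and z = Σ r_i the total number of 1s. Each pair of columns can share at most one row with both entries 1 (else a 2×2 all-ones block appears), so Σ_i C(r_i, 2) ≤ C(141, 2) = 9870. By convexity Σ_i C(r_i, 2) ≥ 105·C(z/105, 2) = z(z − 105)/(2·105), giving z² − 105z − 105·141·140 ≤ 0 and hence z ≤ (1/2)[105 + √(11025 + 4·2072700)] = (1/2)[105 + √8301825] ≈ (1/2)(105 + 2881.2888) = 1493.1444.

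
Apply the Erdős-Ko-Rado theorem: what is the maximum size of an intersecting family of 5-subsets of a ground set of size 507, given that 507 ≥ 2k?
max |F| = C(506, 4) = 2699163390

The Erdős-Ko-Rado theorem states: for n ≥ 2k, an intersecting family of k-subsets of an n-element set has size at most C(n − 1, k − 1), with equality for 'star' families {A ⊆ [n] : |A| = k, i ∈ A} (fix an element i). For n = 507, k = 5: C(506, 4) = 2699163390.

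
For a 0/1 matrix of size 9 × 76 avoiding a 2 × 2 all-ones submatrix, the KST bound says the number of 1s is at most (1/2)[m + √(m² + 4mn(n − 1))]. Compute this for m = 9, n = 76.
z(9, 76; 2, 2) ≤ (1/2)[9 + √(9² + 4·9·76·75)] = (1/2)[9 + √205281] = 231.0397

Kővári–Sós–Turán: let r_1, ..., r_9 be the row sums and z = Σ r_i the total number of 1s. Each pair of columns can share at most one row with both entries 1 (else a 2×2 all-ones block appears), so Σ_i C(r_i, 2) ≤ C(76, 2) = 2850. By convexity Σ_i C(r_i, 2) ≥ 9·C(z/9, 2) = z(z − 9)/(2·9), giving z² − 9z − 9·76·75 ≤ 0 and hence z ≤ (1/2)[9 + √(81 + 4·51300)] = (1/2)[9 + √205281] ≈ (1/2)(9 + 453.0795) = 231.0397.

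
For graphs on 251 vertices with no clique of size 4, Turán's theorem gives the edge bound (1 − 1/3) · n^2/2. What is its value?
Turán density bound = (2/3) · 251^2/2 = 63001/3 ≈ 21000.3333

Turán's theorem: ex(n, K_{r+1}) is achieved by the complete r-partite Turán graph T(n, r) with parts as balanced as possible, and is at most (1 − 1/r) · n^2/2. For r = 3, n = 251: the density bound is (2/3) · 63001/2 = 63001/3 ≈ 21000.3333. The integer-valued extremum is e(T(251, 3)) = 21000, which is strictly less than the density bound 63001/3 since 3 ∤ 251 (the parts of T(251, 3) cannot all be equal).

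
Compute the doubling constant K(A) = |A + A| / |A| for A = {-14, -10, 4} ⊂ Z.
K = |A + A| / |A| = 6/3 = 2

Enumerate A + A = {a + b : a, b ∈ A}. With |A| = 3, there are |A|^2 = 9 ordered sum pairs; collecting distinct values, A + A = {-28, -24, -20, -10, -6, 8}, so |A + A| = 6. Thus K = 6/3 = 2. For comparison, the minimum possible |A + A| over all 3-element sets is 2·3 − 1 = 5 (so min K = 5/3), attained only by arithmetic progressions.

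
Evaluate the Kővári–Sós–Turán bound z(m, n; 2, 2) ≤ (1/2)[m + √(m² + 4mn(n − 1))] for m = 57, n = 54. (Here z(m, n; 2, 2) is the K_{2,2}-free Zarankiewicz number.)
z(57, 54; 2, 2) ≤ (1/2)[57 + √(57² + 4·57·54·53)] = (1/2)[57 + √655785] = 433.4028

Kővári–Sós–Turán: let r_1, ..., r_57 be the row sums and z = Σ r_i the total number of 1s. Each pair of columns can share at most one row with both entries 1 (else a 2×2 all-ones block appears), so Σ_i C(r_i, 2) ≤ C(54, 2) = 1431. By convexity Σ_i C(r_i, 2) ≥ 57·C(z/57, 2) = z(z − 57)/(2·57), giving z² − 57z − 57·54·53 ≤ 0 and hence z ≤ (1/2)[57 + √(3249 + 4·163134)] = (1/2)[57 + √655785] ≈ (1/2)(57 + 809.8055) = 433.4028.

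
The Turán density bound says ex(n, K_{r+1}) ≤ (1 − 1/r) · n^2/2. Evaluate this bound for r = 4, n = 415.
Turán density bound = (3/4) · 415^2/2 = 516675/8 ≈ 64584.375

Turán's theorem: ex(n, K_{r+1}) is achieved by the complete r-partite Turán graph T(n, r) with parts as balanced as possible, and is at most (1 − 1/r) · n^2/2. For r = 4, n = 415: the density bound is (3/4) · 172225/2 = 516675/8 ≈ 64584.375. The integer-valued extremum is e(T(415, 4)) = 64584, which is strictly less than the density bound 516675/8 since 4 ∤ 415 (the parts of T(415, 4) cannot all be equal).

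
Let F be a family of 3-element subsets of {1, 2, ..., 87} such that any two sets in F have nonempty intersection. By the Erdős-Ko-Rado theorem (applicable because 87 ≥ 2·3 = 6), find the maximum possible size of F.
max |F| = C(86, 2) = 3655

The Erdős-Ko-Rado theorem states: for n ≥ 2k, an intersecting family of k-subsets of an n-element set has size at most C(n − 1, k − 1), with equality for 'star' families {A ⊆ [n] : |A| = k, i ∈ A} (fix an element i). For n = 87, k = 3: C(86, 2) = 3655.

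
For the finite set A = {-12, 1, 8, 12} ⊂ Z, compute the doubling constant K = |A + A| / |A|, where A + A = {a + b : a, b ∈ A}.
K = |A + A| / |A| = 10/4 = 5/2

Enumerate A + A = {a + b : a, b ∈ A}. With |A| = 4, there are |A|^2 = 16 ordered sum pairs; collecting distinct values, A + A = {-24, -11, -4, 0, 2, 9, 13, 16, 20, 24}, so |A + A| = 10. Thus K = 10/4 = 5/2. For comparison, the minimum possible |A + A| over all 4-element sets is 2·4 − 1 = 7 (so min K = 7/4), attained only by arithmetic progressions.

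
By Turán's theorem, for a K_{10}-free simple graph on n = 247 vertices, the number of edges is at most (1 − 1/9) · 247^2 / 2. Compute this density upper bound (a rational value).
Turán density bound = (8/9) · 247^2/2 = 244036/9 ≈ 27115.1111

Turán's theorem: ex(n, K_{r+1}) is achieved by the complete r-partite Turán graph T(n, r) with parts as balanced as possible, and is at most (1 − 1/r) · n^2/2. For r = 9, n = 247: the density bound is (8/9) · 61009/2 = 244036/9 ≈ 27115.1111. The integer-valued extremum is e(T(247, 9)) = 27114, which is strictly less than the density bound 244036/9 since 9 ∤ 247 (the parts of T(247, 9) cannot all be equal).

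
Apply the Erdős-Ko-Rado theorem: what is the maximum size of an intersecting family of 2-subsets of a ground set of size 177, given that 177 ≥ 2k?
max |F| = C(176, 1) = 176

The Erdős-Ko-Rado theorem states: for n ≥ 2k, an intersecting family of k-subsets of an n-element set has size at most C(n − 1, k − 1), with equality for 'star' families {A ⊆ [n] : |A| = k, i ∈ A} (fix an element i). For n = 177, k = 2: C(176, 1) = 176.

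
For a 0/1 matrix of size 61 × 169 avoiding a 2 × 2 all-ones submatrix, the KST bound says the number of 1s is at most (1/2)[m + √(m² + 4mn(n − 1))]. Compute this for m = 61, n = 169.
z(61, 169; 2, 2) ≤ (1/2)[61 + √(61² + 4·61·169·168)] = (1/2)[61 + √6931369] = 1346.8747

Kővári–Sós–Turán: let r_1, ..., r_61 be the row sums and z = Σ r_i the total number of 1s. Each pair of columns can share at most one row with both entries 1 (else a 2×2 all-ones block appears), so Σ_i C(r_i, 2) ≤ C(169, 2) = 14196. By convexity Σ_i C(r_i, 2) ≥ 61·C(z/61, 2) = z(z − 61)/(2·61), giving z² − 61z − 61·169·168 ≤ 0 and hence z ≤ (1/2)[61 + √(3721 + 4·1731912)] = (1/2)[61 + √6931369] ≈ (1/2)(61 + 2632.7493) = 1346.8747.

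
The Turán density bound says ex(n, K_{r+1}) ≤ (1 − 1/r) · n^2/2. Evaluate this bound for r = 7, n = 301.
Turán density bound = (6/7) · 301^2/2 = 38829

Turán's theorem: ex(n, K_{r+1}) is achieved by the complete r-partite Turán graph T(n, r) with parts as balanced as possible, and is at most (1 − 1/r) · n^2/2. For r = 7, n = 301: the density bound is (6/7) · 90601/2 = 38829. Since 7 ∣ 301, the Turán graph T(301, 7) has parts of equal size 43, and its edge count e(T(301, 7)) = 38829 attains the density bound exactly.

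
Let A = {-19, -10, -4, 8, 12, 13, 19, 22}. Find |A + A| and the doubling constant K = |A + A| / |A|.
K = |A + A| / |A| = 34/8 = 17/4

Enumerate A + A = {a + b : a, b ∈ A}. With |A| = 8, there are |A|^2 = 64 ordered sum pairs; collecting distinct values, A + A = {-38, -29, -23, -20, -14, -11, -8, -7, -6, -2, 0, 2, 3, 4, 8, 9, 12, 15, 16, 18, 20, 21, 24, 25, 26, 27, 30, 31, 32, 34, 35, 38, 41, 44}, so |A + A| = 34. Thus K = 34/8 = 17/4. For comparison, the minimum possible |A + A| over all 8-element sets is 2·8 − 1 = 15 (so min K = 15/8), attained only by arithmetic progressions.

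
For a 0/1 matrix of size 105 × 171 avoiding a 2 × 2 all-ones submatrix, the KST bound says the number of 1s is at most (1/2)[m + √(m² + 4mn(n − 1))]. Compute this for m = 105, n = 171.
z(105, 171; 2, 2) ≤ (1/2)[105 + √(105² + 4·105·171·170)] = (1/2)[105 + √12220425] = 1800.3862

Kővári–Sós–Turán: let r_1, ..., r_105 be the row sums and z = Σ r_i the total number of 1s. Each pair of columns can share at most one row with both entries 1 (else a 2×2 all-ones block appears), so Σ_i C(r_i, 2) ≤ C(171, 2) = 14535. By convexity Σ_i C(r_i, 2) ≥ 105·C(z/105, 2) = z(z − 105)/(2·105), giving z² − 105z − 105·171·170 ≤ 0 and hence z ≤ (1/2)[105 + √(11025 + 4·3052350)] = (1/2)[105 + √12220425] ≈ (1/2)(105 + 3495.7724) = 1800.3862.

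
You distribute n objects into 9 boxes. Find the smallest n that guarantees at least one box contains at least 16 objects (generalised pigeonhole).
n = (16 − 1)·9 + 1 = 136

By the generalised pigeonhole principle, to guarantee some box contains ≥ r objects we need more than (r − 1) · k objects total. Threshold: n = (r − 1) · k + 1. With r = 16 and k = 9: n = 15 · 9 + 1 = 135 + 1 = 136. For n = 135 = 15 · 9, we can put exactly 15 objects in every box, avoiding 16 in any single one — so 136 is tight.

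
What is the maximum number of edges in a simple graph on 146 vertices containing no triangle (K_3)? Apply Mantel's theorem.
ex(146, K_3) = ⌊146^2/4⌋ = 5329

Mantel (1907): a triangle-free graph on n vertices has at most ⌊n^2/4⌋ edges, with equality for the complete bipartite graph K_{⌊n/2⌋, ⌈n/2⌉}. For n = 146: ⌊146^2/4⌋ = ⌊21316/4⌋ = 5329. The extremal graph is K_{73, 73}, which has 73·73 = 5329 edges.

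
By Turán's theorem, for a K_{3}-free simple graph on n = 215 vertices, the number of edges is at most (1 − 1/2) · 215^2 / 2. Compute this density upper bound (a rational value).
Turán density bound = (1/2) · 215^2/2 = 46225/4 ≈ 11556.25

Turán's theorem: ex(n, K_{r+1}) is achieved by the complete r-partite Turán graph T(n, r) with parts as balanced as possible, and is at most (1 − 1/r) · n^2/2. For r = 2, n = 215: the density bound is (1/2) · 46225/2 = 46225/4 ≈ 11556.25. The integer-valued extremum is e(T(215, 2)) = 11556, which is strictly less than the density bound 46225/4 since 2 ∤ 215 (the parts of T(215, 2) cannot all be equal).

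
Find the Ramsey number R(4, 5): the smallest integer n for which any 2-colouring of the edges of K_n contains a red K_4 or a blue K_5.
R(4, 5) = 25

Lower bound: an explicit 2-colouring of K_{24} (typically a Paley-type or other structured construction) avoids a red K_4 and a blue K_5, showing R(4, 5) > 24.
Upper bound: the simple Erdős–Szekeres recurrence only gives R(4, 5) ≤ 32; the tight bound R(4, 5) ≤ 25 requires a sharper case analysis (or computer search) of 2-colourings of K_{25}.
Hence R(4, 5) = 25.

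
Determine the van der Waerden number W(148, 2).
W(148, 2) = 148 + 1 = 149

A 2-term AP is any pair of integers, so a monochromatic 2-AP exists iff some colour is used at least twice. With 148 colours, the colouring i ↦ i on {1, ..., 148} uses each colour once, avoiding any monochromatic pair, so W(148, 2) > 148. For {1, ..., 149}, pigeonhole forces two integers of the same colour, which form a monochromatic 2-AP. Hence W(148, 2) = 149.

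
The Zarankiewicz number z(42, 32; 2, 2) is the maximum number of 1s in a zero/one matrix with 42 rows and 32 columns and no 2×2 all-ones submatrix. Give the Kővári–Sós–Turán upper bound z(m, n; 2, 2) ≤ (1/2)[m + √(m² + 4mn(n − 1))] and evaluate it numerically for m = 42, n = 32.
z(42, 32; 2, 2) ≤ (1/2)[42 + √(42² + 4·42·32·31)] = (1/2)[42 + √168420] = 226.195

Kővári–Sós–Turán: let r_1, ..., r_42 be the row sums and z = Σ r_i the total number of 1s. Each pair of columns can share at most one row with both entries 1 (else a 2×2 all-ones block appears), so Σ_i C(r_i, 2) ≤ C(32, 2) = 496. By convexity Σ_i C(r_i, 2) ≥ 42·C(z/42, 2) = z(z − 42)/(2·42), giving z² − 42z − 42·32·31 ≤ 0 and hence z ≤ (1/2)[42 + √(1764 + 4·41664)] = (1/2)[42 + √168420] ≈ (1/2)(42 + 410.3901) = 226.195.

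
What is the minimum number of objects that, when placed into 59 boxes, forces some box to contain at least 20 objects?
n = (20 − 1)·59 + 1 = 1122

By the generalised pigeonhole principle, to guarantee some box contains ≥ r objects we need more than (r − 1) · k objects total. Threshold: n = (r − 1) · k + 1. With r = 20 and k = 59: n = 19 · 59 + 1 = 1121 + 1 = 1122. For n = 1121 = 19 · 59, we can put exactly 19 objects in every box, avoiding 20 in any single one — so 1122 is tight.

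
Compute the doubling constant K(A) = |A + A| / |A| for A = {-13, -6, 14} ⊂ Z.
K = |A + A| / |A| = 6/3 = 2

Enumerate A + A = {a + b : a, b ∈ A}. With |A| = 3, there are |A|^2 = 9 ordered sum pairs; collecting distinct values, A + A = {-26, -19, -12, 1, 8, 28}, so |A + A| = 6. Thus K = 6/3 = 2. For comparison, the minimum possible |A + A| over all 3-element sets is 2·3 − 1 = 5 (so min K = 5/3), attained only by arithmetic progressions.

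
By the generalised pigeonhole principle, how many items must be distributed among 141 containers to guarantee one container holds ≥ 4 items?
n = (4 − 1)·141 + 1 = 424

By the generalised pigeonhole principle, to guarantee some box contains ≥ r objects we need more than (r − 1) · k objects total. Threshold: n = (r − 1) · k + 1. With r = 4 and k = 141: n = 3 · 141 + 1 = 423 + 1 = 424. For n = 423 = 3 · 141, we can put exactly 3 objects in every box, avoiding 4 in any single one — so 424 is tight.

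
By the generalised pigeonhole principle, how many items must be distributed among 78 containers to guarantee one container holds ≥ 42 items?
n = (42 − 1)·78 + 1 = 3199

By the generalised pigeonhole principle, to guarantee some box contains ≥ r objects we need more than (r − 1) · k objects total. Threshold: n = (r − 1) · k + 1. With r = 42 and k = 78: n = 41 · 78 + 1 = 3198 + 1 = 3199. For n = 3198 = 41 · 78, we can put exactly 41 objects in every box, avoiding 42 in any single one — so 3199 is tight.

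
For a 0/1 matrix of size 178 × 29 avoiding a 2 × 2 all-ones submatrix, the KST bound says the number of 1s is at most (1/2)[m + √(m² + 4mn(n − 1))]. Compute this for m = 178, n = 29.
z(178, 29; 2, 2) ≤ (1/2)[178 + √(178² + 4·178·29·28)] = (1/2)[178 + √609828] = 479.4574

Kővári–Sós–Turán: let r_1, ..., r_178 be the row sums and z = Σ r_i the total number of 1s. Each pair of columns can share at most one row with both entries 1 (else a 2×2 all-ones block appears), so Σ_i C(r_i, 2) ≤ C(29, 2) = 406. By convexity Σ_i C(r_i, 2) ≥ 178·C(z/178, 2) = z(z − 178)/(2·178), giving z² − 178z − 178·29·28 ≤ 0 and hence z ≤ (1/2)[178 + √(31684 + 4·144536)] = (1/2)[178 + √609828] ≈ (1/2)(178 + 780.9148) = 479.4574.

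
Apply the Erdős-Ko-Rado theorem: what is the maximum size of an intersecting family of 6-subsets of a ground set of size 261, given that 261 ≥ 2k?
max |F| = C(260, 5) = 9525431552

The Erdős-Ko-Rado theorem states: for n ≥ 2k, an intersecting family of k-subsets of an n-element set has size at most C(n − 1, k − 1), with equality for 'star' families {A ⊆ [n] : |A| = k, i ∈ A} (fix an element i). For n = 261, k = 6: C(260, 5) = 9525431552.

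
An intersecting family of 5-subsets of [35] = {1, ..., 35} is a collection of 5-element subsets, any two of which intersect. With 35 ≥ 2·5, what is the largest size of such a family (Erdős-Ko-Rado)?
max |F| = C(34, 4) = 46376

The Erdős-Ko-Rado theorem states: for n ≥ 2k, an intersecting family of k-subsets of an n-element set has size at most C(n − 1, k − 1), with equality for 'star' families {A ⊆ [n] : |A| = k, i ∈ A} (fix an element i). For n = 35, k = 5: C(34, 4) = 46376.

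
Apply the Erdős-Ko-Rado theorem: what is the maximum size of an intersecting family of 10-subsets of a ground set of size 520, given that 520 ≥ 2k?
max |F| = C(519, 9) = 7021871921487073728

The Erdős-Ko-Rado theorem states: for n ≥ 2k, an intersecting family of k-subsets of an n-element set has size at most C(n − 1, k − 1), with equality for 'star' families {A ⊆ [n] : |A| = k, i ∈ A} (fix an element i). For n = 520, k = 10: C(519, 9) = 7021871921487073728.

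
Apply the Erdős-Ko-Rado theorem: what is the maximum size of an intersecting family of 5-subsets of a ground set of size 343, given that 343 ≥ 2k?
max |F| = C(342, 4) = 560077155

The Erdős-Ko-Rado theorem states: for n ≥ 2k, an intersecting family of k-subsets of an n-element set has size at most C(n − 1, k − 1), with equality for 'star' families {A ⊆ [n] : |A| = k, i ∈ A} (fix an element i). For n = 343, k = 5: C(342, 4) = 560077155.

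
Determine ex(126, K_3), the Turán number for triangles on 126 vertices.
ex(126, K_3) = ⌊126^2/4⌋ = 3969

Mantel (1907): a triangle-free graph on n vertices has at most ⌊n^2/4⌋ edges, with equality for the complete bipartite graph K_{⌊n/2⌋, ⌈n/2⌉}. For n = 126: ⌊126^2/4⌋ = ⌊15876/4⌋ = 3969. The extremal graph is K_{63, 63}, which has 63·63 = 3969 edges.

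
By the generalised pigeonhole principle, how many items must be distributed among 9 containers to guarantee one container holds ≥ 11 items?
n = (11 − 1)·9 + 1 = 91

By the generalised pigeonhole principle, to guarantee some box contains ≥ r objects we need more than (r − 1) · k objects total. Threshold: n = (r − 1) · k + 1. With r = 11 and k = 9: n = 10 · 9 + 1 = 90 + 1 = 91. For n = 90 = 10 · 9, we can put exactly 10 objects in every box, avoiding 11 in any single one — so 91 is tight.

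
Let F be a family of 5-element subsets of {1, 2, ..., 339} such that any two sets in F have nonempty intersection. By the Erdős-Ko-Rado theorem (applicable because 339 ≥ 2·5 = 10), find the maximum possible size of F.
max |F| = C(338, 4) = 534219140

Erdős-Ko-Rado (1961): when n ≥ 2k, max |F| = C(n−1, k−1). The bound is attained by the star {A : i ∈ A} for any fixed i ∈ [n]. Here C(339−1, 5−1) = C(338, 4) = 534219140.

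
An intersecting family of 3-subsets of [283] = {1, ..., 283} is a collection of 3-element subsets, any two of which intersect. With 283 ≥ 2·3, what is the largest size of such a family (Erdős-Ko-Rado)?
max |F| = C(282, 2) = 39621

Erdős-Ko-Rado (1961): when n ≥ 2k, max |F| = C(n−1, k−1). The bound is attained by the star {A : i ∈ A} for any fixed i ∈ [n]. Here C(283−1, 3−1) = C(282, 2) = 39621.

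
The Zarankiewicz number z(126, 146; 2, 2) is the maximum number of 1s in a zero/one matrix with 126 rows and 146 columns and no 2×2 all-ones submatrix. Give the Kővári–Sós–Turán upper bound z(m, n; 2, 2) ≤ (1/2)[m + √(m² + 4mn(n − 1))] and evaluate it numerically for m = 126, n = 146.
z(126, 146; 2, 2) ≤ (1/2)[126 + √(126² + 4·126·146·145)] = (1/2)[126 + √10685556] = 1697.4384

Kővári–Sós–Turán: let r_1, ..., r_126 be the row sums and z = Σ r_i the total number of 1s. Each pair of columns can share at most one row with both entries 1 (else a 2×2 all-ones block appears), so Σ_i C(r_i, 2) ≤ C(146, 2) = 10585. By convexity Σ_i C(r_i, 2) ≥ 126·C(z/126, 2) = z(z − 126)/(2·126), giving z² − 126z − 126·146·145 ≤ 0 and hence z ≤ (1/2)[126 + √(15876 + 4·2667420)] = (1/2)[126 + √10685556] ≈ (1/2)(126 + 3268.8769) = 1697.4384.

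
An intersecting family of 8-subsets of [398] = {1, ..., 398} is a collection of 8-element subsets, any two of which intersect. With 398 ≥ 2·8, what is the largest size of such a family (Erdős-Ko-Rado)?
max |F| = C(397, 7) = 292417829024244

Erdős-Ko-Rado (1961): when n ≥ 2k, max |F| = C(n−1, k−1). The bound is attained by the star {A : i ∈ A} for any fixed i ∈ [n]. Here C(398−1, 8−1) = C(397, 7) = 292417829024244.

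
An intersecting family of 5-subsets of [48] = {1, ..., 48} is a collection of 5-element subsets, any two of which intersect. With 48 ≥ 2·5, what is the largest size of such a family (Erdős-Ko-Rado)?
max |F| = C(47, 4) = 178365

The Erdős-Ko-Rado theorem states: for n ≥ 2k, an intersecting family of k-subsets of an n-element set has size at most C(n − 1, k − 1), with equality for 'star' families {A ⊆ [n] : |A| = k, i ∈ A} (fix an element i). For n = 48, k = 5: C(47, 4) = 178365.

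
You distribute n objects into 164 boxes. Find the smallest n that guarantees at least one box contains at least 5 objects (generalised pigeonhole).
n = (5 − 1)·164 + 1 = 657

By the generalised pigeonhole principle, to guarantee some box contains ≥ r objects we need more than (r − 1) · k objects total. Threshold: n = (r − 1) · k + 1. With r = 5 and k = 164: n = 4 · 164 + 1 = 656 + 1 = 657. For n = 656 = 4 · 164, we can put exactly 4 objects in every box, avoiding 5 in any single one — so 657 is tight.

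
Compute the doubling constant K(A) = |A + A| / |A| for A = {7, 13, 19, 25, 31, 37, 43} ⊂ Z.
K = |A + A| / |A| = 13/7

Enumerate A + A = {a + b : a, b ∈ A}. With |A| = 7, there are |A|^2 = 49 ordered sum pairs; collecting distinct values, A + A = {14, 20, 26, 32, 38, 44, 50, 56, 62, 68, 74, 80, 86}, so |A + A| = 13. Thus K = 13/7. Here |A + A| = 2|A| − 1 = 13, the minimum possible — so K = 13/7 is minimal, which holds iff A is an arithmetic progression.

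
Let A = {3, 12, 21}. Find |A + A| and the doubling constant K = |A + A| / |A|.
K = |A + A| / |A| = 5/3

Enumerate A + A = {a + b : a, b ∈ A}. With |A| = 3, there are |A|^2 = 9 ordered sum pairs; collecting distinct values, A + A = {6, 15, 24, 33, 42}, so |A + A| = 5. Thus K = 5/3. Here |A + A| = 2|A| − 1 = 5, the minimum possible — so K = 5/3 is minimal, which holds iff A is an arithmetic progression.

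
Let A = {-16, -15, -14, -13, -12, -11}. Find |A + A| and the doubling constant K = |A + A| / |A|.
K = |A + A| / |A| = 11/6

Enumerate A + A = {a + b : a, b ∈ A}. With |A| = 6, there are |A|^2 = 36 ordered sum pairs; collecting distinct values, A + A = {-32, -31, -30, -29, -28, -27, -26, -25, -24, -23, -22}, so |A + A| = 11. Thus K = 11/6. Here |A + A| = 2|A| − 1 = 11, the minimum possible — so K = 11/6 is minimal, which holds iff A is an arithmetic progression.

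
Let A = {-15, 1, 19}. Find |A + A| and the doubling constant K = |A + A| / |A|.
K = |A + A| / |A| = 6/3 = 2

Enumerate A + A = {a + b : a, b ∈ A}. With |A| = 3, there are |A|^2 = 9 ordered sum pairs; collecting distinct values, A + A = {-30, -14, 2, 4, 20, 38}, so |A + A| = 6. Thus K = 6/3 = 2. For comparison, the minimum possible |A + A| over all 3-element sets is 2·3 − 1 = 5 (so min K = 5/3), attained only by arithmetic progressions.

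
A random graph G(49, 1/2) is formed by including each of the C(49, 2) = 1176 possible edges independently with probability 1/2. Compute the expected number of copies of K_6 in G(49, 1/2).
E[# K_6] = C(49, 6) · (1/2)^C(6, 2) = 13983816 / 2^15 = 1747977/4096 ≈ 426.752197

For each 6-subset S of vertices (there are C(49, 6) = 13983816 such S), let X_S = 1 if S induces a K_6 (all C(6, 2) = 15 edges present). Then P(X_S = 1) = (1/2)^15 = 1/32768. By linearity of expectation, E[# K_6] = C(49, 6) · (1/2)^15 = 13983816 / 32768 = 1747977/4096 ≈ 426.752197.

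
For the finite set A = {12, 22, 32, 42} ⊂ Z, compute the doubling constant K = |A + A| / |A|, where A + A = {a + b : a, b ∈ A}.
K = |A + A| / |A| = 7/4

Enumerate A + A = {a + b : a, b ∈ A}. With |A| = 4, there are |A|^2 = 16 ordered sum pairs; collecting distinct values, A + A = {24, 34, 44, 54, 64, 74, 84}, so |A + A| = 7. Thus K = 7/4. Here |A + A| = 2|A| − 1 = 7, the minimum possible — so K = 7/4 is minimal, which holds iff A is an arithmetic progression.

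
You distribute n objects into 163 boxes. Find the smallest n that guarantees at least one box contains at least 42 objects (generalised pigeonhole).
n = (42 − 1)·163 + 1 = 6684

By the generalised pigeonhole principle, to guarantee some box contains ≥ r objects we need more than (r − 1) · k objects total. Threshold: n = (r − 1) · k + 1. With r = 42 and k = 163: n = 41 · 163 + 1 = 6683 + 1 = 6684. For n = 6683 = 41 · 163, we can put exactly 41 objects in every box, avoiding 42 in any single one — so 6684 is tight.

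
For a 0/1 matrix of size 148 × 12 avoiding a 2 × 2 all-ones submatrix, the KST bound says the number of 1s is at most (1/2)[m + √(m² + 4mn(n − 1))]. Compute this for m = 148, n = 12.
z(148, 12; 2, 2) ≤ (1/2)[148 + √(148² + 4·148·12·11)] = (1/2)[148 + √100048] = 232.1518

Kővári–Sós–Turán: let r_1, ..., r_148 be the row sums and z = Σ r_i the total number of 1s. Each pair of columns can share at most one row with both entries 1 (else a 2×2 all-ones block appears), so Σ_i C(r_i, 2) ≤ C(12, 2) = 66. By convexity Σ_i C(r_i, 2) ≥ 148·C(z/148, 2) = z(z − 148)/(2·148), giving z² − 148z − 148·12·11 ≤ 0 and hence z ≤ (1/2)[148 + √(21904 + 4·19536)] = (1/2)[148 + √100048] ≈ (1/2)(148 + 316.3037) = 232.1518.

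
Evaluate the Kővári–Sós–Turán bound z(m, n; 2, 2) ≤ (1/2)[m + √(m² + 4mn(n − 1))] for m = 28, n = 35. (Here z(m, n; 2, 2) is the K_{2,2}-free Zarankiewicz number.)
z(28, 35; 2, 2) ≤ (1/2)[28 + √(28² + 4·28·35·34)] = (1/2)[28 + √134064] = 197.0738

Kővári–Sós–Turán: let r_1, ..., r_28 be the row sums and z = Σ r_i the total number of 1s. Each pair of columns can share at most one row with both entries 1 (else a 2×2 all-ones block appears), so Σ_i C(r_i, 2) ≤ C(35, 2) = 595. By convexity Σ_i C(r_i, 2) ≥ 28·C(z/28, 2) = z(z − 28)/(2·28), giving z² − 28z − 28·35·34 ≤ 0 and hence z ≤ (1/2)[28 + √(784 + 4·33320)] = (1/2)[28 + √134064] ≈ (1/2)(28 + 366.1475) = 197.0738.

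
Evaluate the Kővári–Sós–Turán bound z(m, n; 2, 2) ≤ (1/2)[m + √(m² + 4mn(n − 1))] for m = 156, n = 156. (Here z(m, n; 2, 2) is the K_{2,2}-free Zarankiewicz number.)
z(156, 156; 2, 2) ≤ (1/2)[156 + √(156² + 4·156·156·155)] = (1/2)[156 + √15112656] = 2021.75

Kővári–Sós–Turán: let r_1, ..., r_156 be the row sums and z = Σ r_i the total number of 1s. Each pair of columns can share at most one row with both entries 1 (else a 2×2 all-ones block appears), so Σ_i C(r_i, 2) ≤ C(156, 2) = 12090. By convexity Σ_i C(r_i, 2) ≥ 156·C(z/156, 2) = z(z − 156)/(2·156), giving z² − 156z − 156·156·155 ≤ 0 and hence z ≤ (1/2)[156 + √(24336 + 4·3772080)] = (1/2)[156 + √15112656] ≈ (1/2)(156 + 3887.5) = 2021.75.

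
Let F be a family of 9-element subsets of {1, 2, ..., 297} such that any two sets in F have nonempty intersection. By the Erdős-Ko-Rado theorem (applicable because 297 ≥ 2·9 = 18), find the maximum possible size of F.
max |F| = C(296, 8) = 1328555909343565

The Erdős-Ko-Rado theorem states: for n ≥ 2k, an intersecting family of k-subsets of an n-element set has size at most C(n − 1, k − 1), with equality for 'star' families {A ⊆ [n] : |A| = k, i ∈ A} (fix an element i). For n = 297, k = 9: C(296, 8) = 1328555909343565.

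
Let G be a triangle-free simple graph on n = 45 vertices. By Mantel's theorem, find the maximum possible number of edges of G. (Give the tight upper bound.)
ex(45, K_3) = ⌊45^2/4⌋ = 506

Mantel (1907): a triangle-free graph on n vertices has at most ⌊n^2/4⌋ edges, with equality for the complete bipartite graph K_{⌊n/2⌋, ⌈n/2⌉}. For n = 45: ⌊45^2/4⌋ = ⌊2025/4⌋ = 506. The extremal graph is K_{22, 23}, which has 22·23 = 506 edges.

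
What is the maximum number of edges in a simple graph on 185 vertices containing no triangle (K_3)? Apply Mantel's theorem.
ex(185, K_3) = ⌊185^2/4⌋ = 8556

Mantel (1907): a triangle-free graph on n vertices has at most ⌊n^2/4⌋ edges, with equality for the complete bipartite graph K_{⌊n/2⌋, ⌈n/2⌉}. For n = 185: ⌊185^2/4⌋ = ⌊34225/4⌋ = 8556. The extremal graph is K_{92, 93}, which has 92·93 = 8556 edges.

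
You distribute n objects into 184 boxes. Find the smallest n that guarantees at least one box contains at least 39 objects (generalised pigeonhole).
n = (39 − 1)·184 + 1 = 6993

By the generalised pigeonhole principle, to guarantee some box contains ≥ r objects we need more than (r − 1) · k objects total. Threshold: n = (r − 1) · k + 1. With r = 39 and k = 184: n = 38 · 184 + 1 = 6992 + 1 = 6993. For n = 6992 = 38 · 184, we can put exactly 38 objects in every box, avoiding 39 in any single one — so 6993 is tight.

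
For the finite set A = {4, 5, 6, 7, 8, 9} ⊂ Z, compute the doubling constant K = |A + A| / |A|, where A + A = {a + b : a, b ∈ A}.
K = |A + A| / |A| = 11/6

Enumerate A + A = {a + b : a, b ∈ A}. With |A| = 6, there are |A|^2 = 36 ordered sum pairs; collecting distinct values, A + A = {8, 9, 10, 11, 12, 13, 14, 15, 16, 17, 18}, so |A + A| = 11. Thus K = 11/6. Here |A + A| = 2|A| − 1 = 11, the minimum possible — so K = 11/6 is minimal, which holds iff A is an arithmetic progression.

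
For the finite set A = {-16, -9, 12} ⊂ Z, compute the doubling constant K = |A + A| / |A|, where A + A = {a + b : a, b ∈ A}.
K = |A + A| / |A| = 6/3 = 2

Enumerate A + A = {a + b : a, b ∈ A}. With |A| = 3, there are |A|^2 = 9 ordered sum pairs; collecting distinct values, A + A = {-32, -25, -18, -4, 3, 24}, so |A + A| = 6. Thus K = 6/3 = 2. For comparison, the minimum possible |A + A| over all 3-element sets is 2·3 − 1 = 5 (so min K = 5/3), attained only by arithmetic progressions.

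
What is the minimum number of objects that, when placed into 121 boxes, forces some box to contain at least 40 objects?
n = (40 − 1)·121 + 1 = 4720

By the generalised pigeonhole principle, to guarantee some box contains ≥ r objects we need more than (r − 1) · k objects total. Threshold: n = (r − 1) · k + 1. With r = 40 and k = 121: n = 39 · 121 + 1 = 4719 + 1 = 4720. For n = 4719 = 39 · 121, we can put exactly 39 objects in every box, avoiding 40 in any single one — so 4720 is tight.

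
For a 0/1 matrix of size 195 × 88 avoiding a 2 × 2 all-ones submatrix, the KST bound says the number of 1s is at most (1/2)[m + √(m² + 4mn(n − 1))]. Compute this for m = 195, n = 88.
z(195, 88; 2, 2) ≤ (1/2)[195 + √(195² + 4·195·88·87)] = (1/2)[195 + √6009705] = 1323.235

Kővári–Sós–Turán: let r_1, ..., r_195 be the row sums and z = Σ r_i the total number of 1s. Each pair of columns can share at most one row with both entries 1 (else a 2×2 all-ones block appears), so Σ_i C(r_i, 2) ≤ C(88, 2) = 3828. By convexity Σ_i C(r_i, 2) ≥ 195·C(z/195, 2) = z(z − 195)/(2·195), giving z² − 195z − 195·88·87 ≤ 0 and hence z ≤ (1/2)[195 + √(38025 + 4·1492920)] = (1/2)[195 + √6009705] ≈ (1/2)(195 + 2451.47) = 1323.235.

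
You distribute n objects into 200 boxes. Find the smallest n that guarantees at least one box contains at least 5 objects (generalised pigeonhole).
n = (5 − 1)·200 + 1 = 801

By the generalised pigeonhole principle, to guarantee some box contains ≥ r objects we need more than (r − 1) · k objects total. Threshold: n = (r − 1) · k + 1. With r = 5 and k = 200: n = 4 · 200 + 1 = 800 + 1 = 801. For n = 800 = 4 · 200, we can put exactly 4 objects in every box, avoiding 5 in any single one — so 801 is tight.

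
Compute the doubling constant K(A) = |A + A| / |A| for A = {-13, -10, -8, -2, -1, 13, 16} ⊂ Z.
K = |A + A| / |A| = 27/7

Enumerate A + A = {a + b : a, b ∈ A}. With |A| = 7, there are |A|^2 = 49 ordered sum pairs; collecting distinct values, A + A = {-26, -23, -21, -20, -18, -16, -15, -14, -12, -11, -10, -9, -4, -3, -2, 0, 3, 5, 6, 8, 11, 12, 14, 15, 26, 29, 32}, so |A + A| = 27. Thus K = 27/7. For comparison, the minimum possible |A + A| over all 7-element sets is 2·7 − 1 = 13 (so min K = 13/7), attained only by arithmetic progressions.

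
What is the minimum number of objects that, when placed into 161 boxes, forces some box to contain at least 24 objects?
n = (24 − 1)·161 + 1 = 3704

By the generalised pigeonhole principle, to guarantee some box contains ≥ r objects we need more than (r − 1) · k objects total. Threshold: n = (r − 1) · k + 1. With r = 24 and k = 161: n = 23 · 161 + 1 = 3703 + 1 = 3704. For n = 3703 = 23 · 161, we can put exactly 23 objects in every box, avoiding 24 in any single one — so 3704 is tight.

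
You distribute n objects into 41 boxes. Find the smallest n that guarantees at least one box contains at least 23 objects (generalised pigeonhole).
n = (23 − 1)·41 + 1 = 903

By the generalised pigeonhole principle, to guarantee some box contains ≥ r objects we need more than (r − 1) · k objects total. Threshold: n = (r − 1) · k + 1. With r = 23 and k = 41: n = 22 · 41 + 1 = 902 + 1 = 903. For n = 902 = 22 · 41, we can put exactly 22 objects in every box, avoiding 23 in any single one — so 903 is tight.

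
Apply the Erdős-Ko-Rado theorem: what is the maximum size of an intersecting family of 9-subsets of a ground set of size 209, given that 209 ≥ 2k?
max |F| = C(208, 8) = 75824205888366

Erdős-Ko-Rado (1961): when n ≥ 2k, max |F| = C(n−1, k−1). The bound is attained by the star {A : i ∈ A} for any fixed i ∈ [n]. Here C(209−1, 9−1) = C(208, 8) = 75824205888366.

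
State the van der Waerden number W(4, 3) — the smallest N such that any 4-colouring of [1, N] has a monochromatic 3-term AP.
W(4, 3) = 76

This is a classical value, W(4, 3) = 76, established by combining an explicit 4-colouring of {1, ..., 75} with no monochromatic 3-AP (giving the lower bound W(4, 3) > 75) and a finite case analysis / exhaustive computer search showing every 4-colouring of {1, ..., 76} has such an AP.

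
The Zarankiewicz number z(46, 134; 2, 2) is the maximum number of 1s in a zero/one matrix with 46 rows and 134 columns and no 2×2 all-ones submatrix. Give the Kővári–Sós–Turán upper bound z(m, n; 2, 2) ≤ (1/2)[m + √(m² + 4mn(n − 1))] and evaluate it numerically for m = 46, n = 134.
z(46, 134; 2, 2) ≤ (1/2)[46 + √(46² + 4·46·134·133)] = (1/2)[46 + √3281364] = 928.7268

Kővári–Sós–Turán: let r_1, ..., r_46 be the row sums and z = Σ r_i the total number of 1s. Each pair of columns can share at most one row with both entries 1 (else a 2×2 all-ones block appears), so Σ_i C(r_i, 2) ≤ C(134, 2) = 8911. By convexity Σ_i C(r_i, 2) ≥ 46·C(z/46, 2) = z(z − 46)/(2·46), giving z² − 46z − 46·134·133 ≤ 0 and hence z ≤ (1/2)[46 + √(2116 + 4·819812)] = (1/2)[46 + √3281364] ≈ (1/2)(46 + 1811.4536) = 928.7268.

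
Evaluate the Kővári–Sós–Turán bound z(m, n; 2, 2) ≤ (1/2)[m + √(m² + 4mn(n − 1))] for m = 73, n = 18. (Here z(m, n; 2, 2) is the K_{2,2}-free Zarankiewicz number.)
z(73, 18; 2, 2) ≤ (1/2)[73 + √(73² + 4·73·18·17)] = (1/2)[73 + √94681] = 190.3514

Kővári–Sós–Turán: let r_1, ..., r_73 be the row sums and z = Σ r_i the total number of 1s. Each pair of columns can share at most one row with both entries 1 (else a 2×2 all-ones block appears), so Σ_i C(r_i, 2) ≤ C(18, 2) = 153. By convexity Σ_i C(r_i, 2) ≥ 73·C(z/73, 2) = z(z − 73)/(2·73), giving z² − 73z − 73·18·17 ≤ 0 and hence z ≤ (1/2)[73 + √(5329 + 4·22338)] = (1/2)[73 + √94681] ≈ (1/2)(73 + 307.7028) = 190.3514.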